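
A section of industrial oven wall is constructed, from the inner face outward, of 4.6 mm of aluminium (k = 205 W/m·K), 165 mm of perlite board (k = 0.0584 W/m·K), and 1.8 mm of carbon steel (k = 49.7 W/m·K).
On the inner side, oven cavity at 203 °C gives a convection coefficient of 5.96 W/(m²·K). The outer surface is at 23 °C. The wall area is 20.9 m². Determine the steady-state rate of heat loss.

Q ≈ 1260 W

Series thermal resistances:
R_inner film = 1/(h_i·A) = 1/(5.96×20.9) = 0.008028 K/W
R_aluminium = L/(kA) = 0.0046/(205×20.9) = 1.074×10^-6 K/W
R_perlite board = L/(kA) = 0.165/(0.0584×20.9) = 0.1352 K/W
R_carbon steel = L/(kA) = 0.0018/(49.7×20.9) = 1.733×10^-6 K/W
R_total = 0.1432 K/W
Q = ΔT / R_total = 180 / 0.1432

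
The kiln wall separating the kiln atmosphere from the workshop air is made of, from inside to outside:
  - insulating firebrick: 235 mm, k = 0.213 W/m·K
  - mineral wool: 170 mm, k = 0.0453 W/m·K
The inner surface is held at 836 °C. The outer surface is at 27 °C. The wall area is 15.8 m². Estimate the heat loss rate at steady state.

Q ≈ 2630 W

Series thermal resistances:
R_insulating firebrick = L/(kA) = 0.235/(0.213×15.8) = 0.06983 K/W
R_mineral wool = L/(kA) = 0.17/(0.0453×15.8) = 0.2375 K/W
R_total = 0.3073 K/W
Q = ΔT / R_total = 809 / 0.3073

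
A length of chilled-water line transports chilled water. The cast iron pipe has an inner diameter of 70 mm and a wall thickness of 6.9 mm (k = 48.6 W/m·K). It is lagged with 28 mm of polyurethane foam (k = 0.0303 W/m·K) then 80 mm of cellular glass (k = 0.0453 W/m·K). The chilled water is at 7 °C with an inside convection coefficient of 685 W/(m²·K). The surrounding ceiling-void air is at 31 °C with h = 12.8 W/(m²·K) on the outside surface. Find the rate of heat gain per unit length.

q′ ≈ 4.4 W/m

Treating each annulus and film as a series resistance:
R_inner film = 1/(h_i·2πr₁L) = 1/(685×2π×0.035×1) = 0.006638 K/W
R_cast iron pipe wall = ln(41.9/35)/(2π×48.6×1) = 5.893×10^-4 K/W
R_polyurethane foam = ln(69.9/41.9)/(2π×0.0303×1) = 2.688 K/W
R_cellular glass = ln(149.9/69.9)/(2π×0.0453×1) = 2.68 K/W
R_outer film = 1/(h_o·2πr_oL) = 1/(12.8×2π×0.1499×1) = 0.08295 K/W
R_total = 5.459 K/W
Q = ΔT/R_total = 24/5.459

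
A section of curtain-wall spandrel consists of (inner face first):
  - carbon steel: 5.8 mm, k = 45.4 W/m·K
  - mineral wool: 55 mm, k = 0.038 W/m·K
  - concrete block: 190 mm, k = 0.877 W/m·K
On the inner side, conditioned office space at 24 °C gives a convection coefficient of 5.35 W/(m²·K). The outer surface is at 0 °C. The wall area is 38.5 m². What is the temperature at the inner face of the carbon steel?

T ≈ 21.6 °C

Series thermal resistances:
R_inner film = 1/(h_i·A) = 1/(5.35×38.5) = 0.004855 K/W
R_carbon steel = L/(kA) = 0.0058/(45.4×38.5) = 3.318×10^-6 K/W
R_mineral wool = L/(kA) = 0.055/(0.038×38.5) = 0.03759 K/W
R_concrete block = L/(kA) = 0.19/(0.877×38.5) = 0.005627 K/W
R_total = 0.04808 K/W;  Q = ΔT/R_total = 24/0.04808 = 499.2 W
T_interface = T_inner − Q·ΣR(inner→interface) = 24 − 499×0.004855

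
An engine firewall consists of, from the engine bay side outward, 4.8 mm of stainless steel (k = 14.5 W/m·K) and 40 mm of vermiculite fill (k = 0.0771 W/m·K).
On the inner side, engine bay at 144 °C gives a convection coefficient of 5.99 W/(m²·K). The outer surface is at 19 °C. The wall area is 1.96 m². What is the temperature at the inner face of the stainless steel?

T ≈ 114 °C

Model the wall as resistances in series:
R_inner film = 1/(h_i·A) = 1/(5.99×1.96) = 0.08518 K/W
R_stainless steel = L/(kA) = 0.0048/(14.5×1.96) = 1.689×10^-4 K/W
R_vermiculite fill = L/(kA) = 0.04/(0.0771×1.96) = 0.2647 K/W
R_total = 0.35 K/W;  Q = ΔT/R_total = 125/0.35 = 357.1 W
T_interface = T_inner − Q·ΣR(inner→interface) = 144 − 357×0.08518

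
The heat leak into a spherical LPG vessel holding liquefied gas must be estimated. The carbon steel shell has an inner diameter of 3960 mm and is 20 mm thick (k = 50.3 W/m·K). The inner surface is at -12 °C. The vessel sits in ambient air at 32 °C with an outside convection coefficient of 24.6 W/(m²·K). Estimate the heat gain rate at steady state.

Each spherical layer contributes R = (1/r_i − 1/r_o)/(4πk):
R_carbon steel shell = (1/1.98 − 1/2)/(4π×50.3) = 7.99×10^-6 K/W
R_outer film = 1/(h·4πr_o²) = 1/(24.6×4π×2²) = 8.087×10^-4 K/W
R_total = 8.167×10^-4 K/W
Q = ΔT/R_total = 44/8.167×10^-4

Q ≈ 53900 W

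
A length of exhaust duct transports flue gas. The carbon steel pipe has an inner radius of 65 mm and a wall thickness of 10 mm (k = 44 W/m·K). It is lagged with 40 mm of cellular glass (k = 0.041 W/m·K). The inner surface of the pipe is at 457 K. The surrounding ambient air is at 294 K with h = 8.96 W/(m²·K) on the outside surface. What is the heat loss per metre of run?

q′ ≈ 89.8 W/m

Per-layer cylindrical resistances, series-summed:
R_carbon steel pipe wall = ln(75/65)/(2π×44×1) = 5.176×10^-4 K/W
R_cellular glass = ln(115/75)/(2π×0.041×1) = 1.659 K/W
R_outer film = 1/(h_o·2πr_oL) = 1/(8.96×2π×0.115×1) = 0.1545 K/W
R_total = 1.814 K/W
Q = ΔT/R_total = 163/1.814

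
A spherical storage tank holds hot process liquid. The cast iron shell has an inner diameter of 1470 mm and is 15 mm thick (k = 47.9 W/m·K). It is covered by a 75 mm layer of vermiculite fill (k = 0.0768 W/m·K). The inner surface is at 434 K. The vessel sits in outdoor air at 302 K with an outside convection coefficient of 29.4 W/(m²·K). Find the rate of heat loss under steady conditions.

Q ≈ 1020 W

For a spherical shell R = (1/r₁ − 1/r₂)/(4πk); film R = 1/(h·4πr²). In series:
R_cast iron shell = (1/0.735 − 1/0.75)/(4π×47.9) = 4.521×10^-5 K/W
R_vermiculite fill = (1/0.75 − 1/0.825)/(4π×0.0768) = 0.1256 K/W
R_outer film = 1/(h·4πr_o²) = 1/(29.4×4π×0.825²) = 0.003977 K/W
R_total = 0.1296 K/W
Q = ΔT/R_total = 132/0.1296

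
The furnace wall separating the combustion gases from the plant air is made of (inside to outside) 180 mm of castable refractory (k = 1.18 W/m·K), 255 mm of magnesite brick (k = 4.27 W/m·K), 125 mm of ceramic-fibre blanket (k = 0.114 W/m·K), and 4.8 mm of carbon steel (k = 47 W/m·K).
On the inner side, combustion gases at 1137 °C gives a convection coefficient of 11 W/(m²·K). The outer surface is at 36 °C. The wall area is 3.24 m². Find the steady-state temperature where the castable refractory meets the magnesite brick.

T ≈ 946 °C

Model the wall as resistances in series:
R_inner film = 1/(h_i·A) = 1/(11×3.24) = 0.02806 K/W
R_castable refractory = L/(kA) = 0.18/(1.18×3.24) = 0.04708 K/W
R_magnesite brick = L/(kA) = 0.255/(4.27×3.24) = 0.01843 K/W
R_ceramic-fibre blanket = L/(kA) = 0.125/(0.114×3.24) = 0.3384 K/W
R_carbon steel = L/(kA) = 0.0048/(47×3.24) = 3.152×10^-5 K/W
R_total = 0.432 K/W;  Q = ΔT/R_total = 1101/0.432 = 2548 W
T_interface = T_inner − Q·ΣR(inner→interface) = 1137 − 2550×0.07514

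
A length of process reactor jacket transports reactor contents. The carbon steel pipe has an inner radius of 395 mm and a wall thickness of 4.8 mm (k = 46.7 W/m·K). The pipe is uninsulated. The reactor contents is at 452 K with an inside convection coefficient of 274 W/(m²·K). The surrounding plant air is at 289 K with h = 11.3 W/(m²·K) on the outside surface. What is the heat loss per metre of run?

q′ ≈ 4440 W/m

Cylindrical conduction, so R = ln(r₂/r₁)/(2πkL) per layer, in series:
R_inner film = 1/(h_i·2πr₁L) = 1/(274×2π×0.395×1) = 0.001471 K/W
R_carbon steel pipe wall = ln(399.8/395)/(2π×46.7×1) = 4.116×10^-5 K/W
R_outer film = 1/(h_o·2πr_oL) = 1/(11.3×2π×0.3998×1) = 0.03523 K/W
R_total = 0.03674 K/W
Q = ΔT/R_total = 163/0.03674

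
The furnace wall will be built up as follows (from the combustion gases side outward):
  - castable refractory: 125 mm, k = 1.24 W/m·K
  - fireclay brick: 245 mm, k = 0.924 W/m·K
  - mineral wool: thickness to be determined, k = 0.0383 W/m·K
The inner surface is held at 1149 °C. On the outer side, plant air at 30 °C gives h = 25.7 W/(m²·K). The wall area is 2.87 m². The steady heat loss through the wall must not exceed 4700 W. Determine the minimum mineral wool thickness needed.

Using the resistance-network approach (series):
R_castable refractory = L/(kA) = 0.125/(1.24×2.87) = 0.03512 K/W
R_fireclay brick = L/(kA) = 0.245/(0.924×2.87) = 0.09239 K/W
R_outer film = 1/(h_o·A) = 1/(25.7×2.87) = 0.01356 K/W
Sum of the known resistances R_other = 0.1411 K/W
Required total resistance R_tot = ΔT/Q_allow = 1119/4700 = 0.2381 K/W
R_mineral wool = R_tot − R_other = 0.09702 K/W
L = R·k·A = 0.09702×0.0383×2.87

L ≈ 10.7 mm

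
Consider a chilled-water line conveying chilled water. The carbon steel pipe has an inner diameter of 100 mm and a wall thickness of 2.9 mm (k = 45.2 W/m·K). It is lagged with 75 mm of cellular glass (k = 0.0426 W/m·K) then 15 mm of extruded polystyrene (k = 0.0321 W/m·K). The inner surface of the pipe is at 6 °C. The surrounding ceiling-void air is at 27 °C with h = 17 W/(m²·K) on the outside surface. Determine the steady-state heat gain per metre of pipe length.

q′ ≈ 5.37 W/m

For a radial system each layer contributes R = ln(r_out/r_in)/(2πkL); films add R = 1/(hA).
R_carbon steel pipe wall = ln(52.9/50)/(2π×45.2×1) = 1.985×10^-4 K/W
R_cellular glass = ln(127.9/52.9)/(2π×0.0426×1) = 3.298 K/W
R_extruded polystyrene = ln(142.9/127.9)/(2π×0.0321×1) = 0.5498 K/W
R_outer film = 1/(h_o·2πr_oL) = 1/(17×2π×0.1429×1) = 0.06551 K/W
R_total = 3.914 K/W
Q = ΔT/R_total = 21/3.914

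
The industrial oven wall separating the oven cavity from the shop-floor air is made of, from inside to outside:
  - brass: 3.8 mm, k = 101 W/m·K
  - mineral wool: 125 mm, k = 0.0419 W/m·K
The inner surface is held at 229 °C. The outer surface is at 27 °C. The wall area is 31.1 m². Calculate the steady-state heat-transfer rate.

Thermal resistances in series:
R_brass = L/(kA) = 0.0038/(101×31.1) = 1.21×10^-6 K/W
R_mineral wool = L/(kA) = 0.125/(0.0419×31.1) = 0.09593 K/W
R_total = 0.09593 K/W
Q = ΔT / R_total = 202 / 0.09593

Q ≈ 2110 W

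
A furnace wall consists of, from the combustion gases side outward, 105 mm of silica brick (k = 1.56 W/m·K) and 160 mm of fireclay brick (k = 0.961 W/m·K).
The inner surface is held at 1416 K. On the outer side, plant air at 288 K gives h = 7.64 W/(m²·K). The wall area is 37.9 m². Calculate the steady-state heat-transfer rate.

Series thermal resistances:
R_silica brick = L/(kA) = 0.105/(1.56×37.9) = 0.001776 K/W
R_fireclay brick = L/(kA) = 0.16/(0.961×37.9) = 0.004393 K/W
R_outer film = 1/(h_o·A) = 1/(7.64×37.9) = 0.003454 K/W
R_total = 0.009622 K/W
Q = ΔT / R_total = 1128 / 0.009622

Q ≈ 117000 W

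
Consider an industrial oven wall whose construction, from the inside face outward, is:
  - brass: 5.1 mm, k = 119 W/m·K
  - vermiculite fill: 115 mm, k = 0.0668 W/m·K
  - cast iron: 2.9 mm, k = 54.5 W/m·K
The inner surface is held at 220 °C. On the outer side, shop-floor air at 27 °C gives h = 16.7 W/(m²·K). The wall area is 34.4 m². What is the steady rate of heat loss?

Treating each layer as a thermal resistance in series:
R_brass = L/(kA) = 0.0051/(119×34.4) = 1.246×10^-6 K/W
R_vermiculite fill = L/(kA) = 0.115/(0.0668×34.4) = 0.05005 K/W
R_cast iron = L/(kA) = 0.0029/(54.5×34.4) = 1.547×10^-6 K/W
R_outer film = 1/(h_o·A) = 1/(16.7×34.4) = 0.001741 K/W
R_total = 0.05179 K/W
Q = ΔT / R_total = 193 / 0.05179

Q ≈ 3730 W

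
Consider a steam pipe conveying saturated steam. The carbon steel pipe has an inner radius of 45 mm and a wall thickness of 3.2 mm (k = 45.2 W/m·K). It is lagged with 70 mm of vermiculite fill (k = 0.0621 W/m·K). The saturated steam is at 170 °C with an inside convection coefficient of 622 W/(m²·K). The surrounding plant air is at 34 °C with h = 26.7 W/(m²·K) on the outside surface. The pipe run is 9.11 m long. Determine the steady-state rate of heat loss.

Treating each annulus and film as a series resistance:
R_inner film = 1/(h_i·2πr₁L) = 1/(622×2π×0.045×9.11) = 6.242×10^-4 K/W
R_carbon steel pipe wall = ln(48.2/45)/(2π×45.2×9.11) = 2.655×10^-5 K/W
R_vermiculite fill = ln(118.2/48.2)/(2π×0.0621×9.11) = 0.2524 K/W
R_outer film = 1/(h_o·2πr_oL) = 1/(26.7×2π×0.1182×9.11) = 0.005536 K/W
R_total = 0.2585 K/W
Q = ΔT/R_total = 136/0.2585

Q ≈ 526 W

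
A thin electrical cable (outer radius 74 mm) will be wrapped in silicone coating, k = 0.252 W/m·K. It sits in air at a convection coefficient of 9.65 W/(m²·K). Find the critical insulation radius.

For a cylinder r_cr = k/h = 0.252/9.65
r_cr = 26.1 mm; since the bare radius (74 mm) is above r_cr, any added insulation will reduce heat loss.

r_cr ≈ 26.1 mm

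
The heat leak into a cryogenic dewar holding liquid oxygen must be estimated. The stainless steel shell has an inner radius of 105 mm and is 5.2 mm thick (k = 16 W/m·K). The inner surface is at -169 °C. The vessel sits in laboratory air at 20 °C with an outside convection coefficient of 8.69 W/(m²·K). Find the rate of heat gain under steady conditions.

Spherical conduction: R = (1/r_in − 1/r_out)/(4πk) per layer; series-sum.
R_stainless steel shell = (1/0.105 − 1/0.1102)/(4π×16) = 0.002235 K/W
R_outer film = 1/(h·4πr_o²) = 1/(8.69×4π×0.1102²) = 0.7541 K/W
R_total = 0.7563 K/W
Q = ΔT/R_total = 189/0.7563

Q ≈ 250 W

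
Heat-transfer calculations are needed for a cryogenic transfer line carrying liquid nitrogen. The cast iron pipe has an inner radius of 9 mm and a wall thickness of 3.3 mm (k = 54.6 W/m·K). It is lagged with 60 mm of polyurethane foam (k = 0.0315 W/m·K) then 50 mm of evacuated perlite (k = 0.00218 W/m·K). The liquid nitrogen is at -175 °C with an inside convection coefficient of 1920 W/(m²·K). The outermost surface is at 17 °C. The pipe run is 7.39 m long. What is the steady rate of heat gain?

Per-layer cylindrical resistances, series-summed:
R_inner film = 1/(h_i·2πr₁L) = 1/(1920×2π×0.009×7.39) = 0.001246 K/W
R_cast iron pipe wall = ln(12.3/9)/(2π×54.6×7.39) = 1.232×10^-4 K/W
R_polyurethane foam = ln(72.3/12.3)/(2π×0.0315×7.39) = 1.211 K/W
R_evacuated perlite = ln(122.3/72.3)/(2π×0.00218×7.39) = 5.193 K/W
R_total = 6.405 K/W
Q = ΔT/R_total = 192/6.405

Q ≈ 30 W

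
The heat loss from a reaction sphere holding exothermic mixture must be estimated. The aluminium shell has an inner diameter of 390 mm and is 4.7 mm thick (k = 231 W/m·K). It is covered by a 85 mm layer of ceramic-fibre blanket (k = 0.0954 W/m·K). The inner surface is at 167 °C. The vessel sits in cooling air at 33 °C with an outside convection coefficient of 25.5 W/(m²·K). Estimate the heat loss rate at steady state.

For a spherical shell R = (1/r₁ − 1/r₂)/(4πk); film R = 1/(h·4πr²). In series:
R_aluminium shell = (1/0.195 − 1/0.1997)/(4π×231) = 4.158×10^-5 K/W
R_ceramic-fibre blanket = (1/0.1997 − 1/0.2847)/(4π×0.0954) = 1.247 K/W
R_outer film = 1/(h·4πr_o²) = 1/(25.5×4π×0.2847²) = 0.0385 K/W
R_total = 1.286 K/W
Q = ΔT/R_total = 134/1.286

Q ≈ 104 W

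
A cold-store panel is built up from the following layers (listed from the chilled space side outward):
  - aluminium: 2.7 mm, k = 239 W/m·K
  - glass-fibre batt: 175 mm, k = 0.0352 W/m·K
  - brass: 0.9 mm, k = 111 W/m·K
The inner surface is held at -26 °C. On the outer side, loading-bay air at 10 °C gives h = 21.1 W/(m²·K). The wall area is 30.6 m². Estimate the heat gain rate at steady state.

Series thermal resistances:
R_aluminium = L/(kA) = 0.0027/(239×30.6) = 3.692×10^-7 K/W
R_glass-fibre batt = L/(kA) = 0.175/(0.0352×30.6) = 0.1625 K/W
R_brass = L/(kA) = 0.0009/(111×30.6) = 2.65×10^-7 K/W
R_outer film = 1/(h_o·A) = 1/(21.1×30.6) = 0.001549 K/W
R_total = 0.164 K/W
Q = ΔT / R_total = 36 / 0.164

Q ≈ 219 W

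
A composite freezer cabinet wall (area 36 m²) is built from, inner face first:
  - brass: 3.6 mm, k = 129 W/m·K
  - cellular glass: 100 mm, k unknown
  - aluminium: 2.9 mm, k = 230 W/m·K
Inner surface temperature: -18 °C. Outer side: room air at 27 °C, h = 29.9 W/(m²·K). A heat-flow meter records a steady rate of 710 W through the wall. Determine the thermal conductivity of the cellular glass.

k ≈ 0.0445 W/(m·K)

Thermal resistances in series:
R_brass = L/(kA) = 0.0036/(129×36) = 7.752×10^-7 K/W
R_aluminium = L/(kA) = 0.0029/(230×36) = 3.502×10^-7 K/W
R_outer film = 1/(h_o·A) = 1/(29.9×36) = 9.29×10^-4 K/W
Sum of known resistances R_other = 9.301×10^-4 K/W
Total R = ΔT/Q = 45/710 = 0.06338 K/W
R_cellular glass = R_total − R_other = 0.06245 K/W
k = L/(R·A) = 0.1/(0.06245×36)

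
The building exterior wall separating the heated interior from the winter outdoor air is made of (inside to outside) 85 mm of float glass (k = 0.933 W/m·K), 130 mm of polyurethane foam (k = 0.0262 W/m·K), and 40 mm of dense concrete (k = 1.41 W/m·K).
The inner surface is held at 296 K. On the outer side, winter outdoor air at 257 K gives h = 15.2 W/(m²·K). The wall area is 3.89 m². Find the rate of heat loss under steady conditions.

Treating each layer as a thermal resistance in series:
R_float glass = L/(kA) = 0.085/(0.933×3.89) = 0.02342 K/W
R_polyurethane foam = L/(kA) = 0.13/(0.0262×3.89) = 1.276 K/W
R_dense concrete = L/(kA) = 0.04/(1.41×3.89) = 0.007293 K/W
R_outer film = 1/(h_o·A) = 1/(15.2×3.89) = 0.01691 K/W
R_total = 1.323 K/W
Q = ΔT / R_total = 39 / 1.323

Q ≈ 29.5 W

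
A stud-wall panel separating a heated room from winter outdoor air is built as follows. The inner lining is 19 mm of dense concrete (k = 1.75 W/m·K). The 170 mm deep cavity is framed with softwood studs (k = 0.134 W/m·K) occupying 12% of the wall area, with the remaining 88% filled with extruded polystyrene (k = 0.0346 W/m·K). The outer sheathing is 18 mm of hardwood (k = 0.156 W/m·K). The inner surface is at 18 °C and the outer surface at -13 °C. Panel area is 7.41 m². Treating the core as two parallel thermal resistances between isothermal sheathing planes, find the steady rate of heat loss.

Q ≈ 60.8 W

Sheathing layers in series; stud and cavity paths in parallel between them.
R_inner = 0.019/(1.75×7.41) = 0.001465 K/W
R_stud  = 0.17/(0.134×0.12×7.41) = 1.427 K/W
R_cav   = 0.17/(0.0346×0.88×7.41) = 0.7535 K/W
1/R_core = 1/R_stud + 1/R_cav → R_core = 0.4931 K/W
R_outer = 0.018/(0.156×7.41) = 0.01557 K/W
R_total = 0.5101 K/W
Q = ΔT/R_total = 31/0.5101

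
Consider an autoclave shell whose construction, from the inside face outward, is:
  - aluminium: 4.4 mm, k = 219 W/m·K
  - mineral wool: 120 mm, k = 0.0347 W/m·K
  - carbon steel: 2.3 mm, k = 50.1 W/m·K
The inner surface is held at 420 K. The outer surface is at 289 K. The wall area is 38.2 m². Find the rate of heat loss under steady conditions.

Treating each layer as a thermal resistance in series:
R_aluminium = L/(kA) = 0.0044/(219×38.2) = 5.26×10^-7 K/W
R_mineral wool = L/(kA) = 0.12/(0.0347×38.2) = 0.09053 K/W
R_carbon steel = L/(kA) = 0.0023/(50.1×38.2) = 1.202×10^-6 K/W
R_total = 0.09053 K/W
Q = ΔT / R_total = 131 / 0.09053

Q ≈ 1450 W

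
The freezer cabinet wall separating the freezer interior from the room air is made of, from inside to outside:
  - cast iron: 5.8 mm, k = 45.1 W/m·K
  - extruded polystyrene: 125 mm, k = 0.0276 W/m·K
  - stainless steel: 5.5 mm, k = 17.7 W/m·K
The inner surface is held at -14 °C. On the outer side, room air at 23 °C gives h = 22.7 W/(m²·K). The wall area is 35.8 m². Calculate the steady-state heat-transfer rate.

Q ≈ 290 W

Thermal resistances in series:
R_cast iron = L/(kA) = 0.0058/(45.1×35.8) = 3.592×10^-6 K/W
R_extruded polystyrene = L/(kA) = 0.125/(0.0276×35.8) = 0.1265 K/W
R_stainless steel = L/(kA) = 0.0055/(17.7×35.8) = 8.68×10^-6 K/W
R_outer film = 1/(h_o·A) = 1/(22.7×35.8) = 0.001231 K/W
R_total = 0.1278 K/W
Q = ΔT / R_total = 37 / 0.1278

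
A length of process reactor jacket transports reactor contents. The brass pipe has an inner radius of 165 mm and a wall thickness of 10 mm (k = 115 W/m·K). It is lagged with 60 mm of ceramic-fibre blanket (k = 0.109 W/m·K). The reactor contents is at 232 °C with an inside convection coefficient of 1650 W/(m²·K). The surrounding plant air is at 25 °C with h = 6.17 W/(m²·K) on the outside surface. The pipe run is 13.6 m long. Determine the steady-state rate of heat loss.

Radial resistances (cylindrical: R_cond = ln(r_o/r_i)/(2πkL), R_conv = 1/(h·2πrL)):
R_inner film = 1/(h_i·2πr₁L) = 1/(1650×2π×0.165×13.6) = 4.298×10^-5 K/W
R_brass pipe wall = ln(175/165)/(2π×115×13.6) = 5.988×10^-6 K/W
R_ceramic-fibre blanket = ln(235/175)/(2π×0.109×13.6) = 0.03165 K/W
R_outer film = 1/(h_o·2πr_oL) = 1/(6.17×2π×0.235×13.6) = 0.008071 K/W
R_total = 0.03977 K/W
Q = ΔT/R_total = 207/0.03977

Q ≈ 5200 W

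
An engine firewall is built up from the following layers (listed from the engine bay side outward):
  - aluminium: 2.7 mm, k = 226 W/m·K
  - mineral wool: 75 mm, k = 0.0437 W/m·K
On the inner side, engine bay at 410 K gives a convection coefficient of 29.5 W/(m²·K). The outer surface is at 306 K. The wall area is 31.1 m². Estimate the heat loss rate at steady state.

Using the resistance-network approach (series):
R_inner film = 1/(h_i·A) = 1/(29.5×31.1) = 0.00109 K/W
R_aluminium = L/(kA) = 0.0027/(226×31.1) = 3.841×10^-7 K/W
R_mineral wool = L/(kA) = 0.075/(0.0437×31.1) = 0.05518 K/W
R_total = 0.05628 K/W
Q = ΔT / R_total = 104 / 0.05628

Q ≈ 1850 W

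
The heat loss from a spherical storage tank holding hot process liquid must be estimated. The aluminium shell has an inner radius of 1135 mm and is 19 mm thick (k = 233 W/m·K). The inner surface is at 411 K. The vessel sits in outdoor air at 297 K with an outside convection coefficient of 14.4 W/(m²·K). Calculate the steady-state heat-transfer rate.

Spherical conduction: R = (1/r_in − 1/r_out)/(4πk) per layer; series-sum.
R_aluminium shell = (1/1.135 − 1/1.154)/(4π×233) = 4.954×10^-6 K/W
R_outer film = 1/(h·4πr_o²) = 1/(14.4×4π×1.154²) = 0.00415 K/W
R_total = 0.004155 K/W
Q = ΔT/R_total = 114/0.004155

Q ≈ 27400 W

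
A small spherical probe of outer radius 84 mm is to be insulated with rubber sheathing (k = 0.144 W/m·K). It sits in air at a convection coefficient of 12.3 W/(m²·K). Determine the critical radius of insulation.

For a sphere r_cr = 2k/h = 2×0.144/12.3
r_cr = 23.4 mm; since the bare radius (84 mm) is above r_cr, any added insulation will reduce heat loss.

r_cr ≈ 23.4 mm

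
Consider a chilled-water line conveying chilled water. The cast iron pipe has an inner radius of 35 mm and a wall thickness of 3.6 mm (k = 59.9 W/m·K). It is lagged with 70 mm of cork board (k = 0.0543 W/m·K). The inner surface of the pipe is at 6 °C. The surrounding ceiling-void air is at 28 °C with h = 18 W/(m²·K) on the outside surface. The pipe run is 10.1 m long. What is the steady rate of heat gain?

Q ≈ 71.4 W

Per-layer cylindrical resistances, series-summed:
R_cast iron pipe wall = ln(38.6/35)/(2π×59.9×10.1) = 2.576×10^-5 K/W
R_cork board = ln(108.6/38.6)/(2π×0.0543×10.1) = 0.3002 K/W
R_outer film = 1/(h_o·2πr_oL) = 1/(18×2π×0.1086×10.1) = 0.008061 K/W
R_total = 0.3083 K/W
Q = ΔT/R_total = 22/0.3083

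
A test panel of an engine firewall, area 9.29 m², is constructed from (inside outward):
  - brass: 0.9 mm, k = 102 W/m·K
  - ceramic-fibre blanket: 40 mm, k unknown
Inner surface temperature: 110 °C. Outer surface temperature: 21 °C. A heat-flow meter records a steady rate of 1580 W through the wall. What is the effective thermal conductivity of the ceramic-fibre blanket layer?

Model the wall as resistances in series:
R_brass = L/(kA) = 0.0009/(102×9.29) = 9.498×10^-7 K/W
Sum of known resistances R_other = 9.498×10^-7 K/W
Total R = ΔT/Q = 89/1580 = 0.05633 K/W
R_ceramic-fibre blanket = R_total − R_other = 0.05633 K/W
k = L/(R·A) = 0.04/(0.05633×9.29)

k ≈ 0.0764 W/(m·K)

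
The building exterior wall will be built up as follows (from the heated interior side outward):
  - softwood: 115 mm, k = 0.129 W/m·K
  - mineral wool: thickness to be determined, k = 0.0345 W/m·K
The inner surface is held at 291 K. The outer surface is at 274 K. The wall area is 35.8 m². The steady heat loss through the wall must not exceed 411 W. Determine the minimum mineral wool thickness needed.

Using the resistance-network approach (series):
R_softwood = L/(kA) = 0.115/(0.129×35.8) = 0.0249 K/W
Sum of the known resistances R_other = 0.0249 K/W
Required total resistance R_tot = ΔT/Q_allow = 17/411 = 0.04136 K/W
R_mineral wool = R_tot − R_other = 0.01646 K/W
L = R·k·A = 0.01646×0.0345×35.8

L ≈ 20.3 mm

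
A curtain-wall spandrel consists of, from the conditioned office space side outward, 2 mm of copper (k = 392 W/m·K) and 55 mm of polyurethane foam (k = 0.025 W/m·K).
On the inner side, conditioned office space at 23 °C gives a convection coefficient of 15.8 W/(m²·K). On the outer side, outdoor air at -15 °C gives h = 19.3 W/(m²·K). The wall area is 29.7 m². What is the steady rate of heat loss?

Q ≈ 487 W

Series thermal resistances:
R_inner film = 1/(h_i·A) = 1/(15.8×29.7) = 0.002131 K/W
R_copper = L/(kA) = 0.002/(392×29.7) = 1.718×10^-7 K/W
R_polyurethane foam = L/(kA) = 0.055/(0.025×29.7) = 0.07407 K/W
R_outer film = 1/(h_o·A) = 1/(19.3×29.7) = 0.001745 K/W
R_total = 0.07795 K/W
Q = ΔT / R_total = 38 / 0.07795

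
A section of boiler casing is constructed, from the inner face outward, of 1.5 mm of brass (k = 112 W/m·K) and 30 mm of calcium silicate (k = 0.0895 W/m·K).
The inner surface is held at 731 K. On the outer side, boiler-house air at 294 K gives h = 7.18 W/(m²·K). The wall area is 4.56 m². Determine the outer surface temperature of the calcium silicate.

T ≈ 422 K

Treating each layer as a thermal resistance in series:
R_brass = L/(kA) = 0.0015/(112×4.56) = 2.937×10^-6 K/W
R_calcium silicate = L/(kA) = 0.03/(0.0895×4.56) = 0.07351 K/W
R_outer film = 1/(h_o·A) = 1/(7.18×4.56) = 0.03054 K/W
R_total = 0.1041 K/W;  Q = ΔT/R_total = 437/0.1041 = 4200 W
T_interface = T_inner − Q·ΣR(inner→interface) = 731 − 4200×0.07351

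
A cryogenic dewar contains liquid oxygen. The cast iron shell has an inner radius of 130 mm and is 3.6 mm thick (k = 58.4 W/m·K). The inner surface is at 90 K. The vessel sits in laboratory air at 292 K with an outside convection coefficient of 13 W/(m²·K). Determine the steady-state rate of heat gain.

Each spherical layer contributes R = (1/r_i − 1/r_o)/(4πk):
R_cast iron shell = (1/0.13 − 1/0.1336)/(4π×58.4) = 2.824×10^-4 K/W
R_outer film = 1/(h·4πr_o²) = 1/(13×4π×0.1336²) = 0.343 K/W
R_total = 0.3432 K/W
Q = ΔT/R_total = 202/0.3432

Q ≈ 589 W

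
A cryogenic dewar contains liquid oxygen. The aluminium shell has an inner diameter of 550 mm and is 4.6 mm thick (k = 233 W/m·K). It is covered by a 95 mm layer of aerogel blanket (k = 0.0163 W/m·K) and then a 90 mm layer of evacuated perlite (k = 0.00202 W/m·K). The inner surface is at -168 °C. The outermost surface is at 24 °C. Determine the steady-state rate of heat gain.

Q ≈ 7.74 W

Each spherical layer contributes R = (1/r_i − 1/r_o)/(4πk):
R_aluminium shell = (1/0.275 − 1/0.2796)/(4π×233) = 2.043×10^-5 K/W
R_aerogel blanket = (1/0.2796 − 1/0.3746)/(4π×0.0163) = 4.428 K/W
R_evacuated perlite = (1/0.3746 − 1/0.4646)/(4π×0.00202) = 20.37 K/W
R_total = 24.8 K/W
Q = ΔT/R_total = 192/24.8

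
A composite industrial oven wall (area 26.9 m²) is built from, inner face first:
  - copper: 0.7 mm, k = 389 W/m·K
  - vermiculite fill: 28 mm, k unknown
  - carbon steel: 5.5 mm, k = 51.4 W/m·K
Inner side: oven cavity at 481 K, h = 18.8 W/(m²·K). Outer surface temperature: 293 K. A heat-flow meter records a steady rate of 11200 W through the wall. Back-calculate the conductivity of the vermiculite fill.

k ≈ 0.0703 W/(m·K)

Thermal resistances in series:
R_inner film = 1/(h_i·A) = 1/(18.8×26.9) = 0.001977 K/W
R_copper = L/(kA) = 0.0007/(389×26.9) = 6.69×10^-8 K/W
R_carbon steel = L/(kA) = 0.0055/(51.4×26.9) = 3.978×10^-6 K/W
Sum of known resistances R_other = 0.001981 K/W
Total R = ΔT/Q = 188/11200 = 0.01679 K/W
R_vermiculite fill = R_total − R_other = 0.0148 K/W
k = L/(R·A) = 0.028/(0.0148×26.9)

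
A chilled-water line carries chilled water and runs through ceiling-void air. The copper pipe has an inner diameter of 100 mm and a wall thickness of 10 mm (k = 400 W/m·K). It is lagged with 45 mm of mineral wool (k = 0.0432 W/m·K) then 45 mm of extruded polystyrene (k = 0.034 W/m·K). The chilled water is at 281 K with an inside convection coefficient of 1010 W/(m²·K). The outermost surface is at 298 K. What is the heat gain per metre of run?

q′ ≈ 4.55 W/m

Per-layer cylindrical resistances, series-summed:
R_inner film = 1/(h_i·2πr₁L) = 1/(1010×2π×0.05×1) = 0.003152 K/W
R_copper pipe wall = ln(60/50)/(2π×400×1) = 7.254×10^-5 K/W
R_mineral wool = ln(105/60)/(2π×0.0432×1) = 2.062 K/W
R_extruded polystyrene = ln(150/105)/(2π×0.034×1) = 1.67 K/W
R_total = 3.735 K/W
Q = ΔT/R_total = 17/3.735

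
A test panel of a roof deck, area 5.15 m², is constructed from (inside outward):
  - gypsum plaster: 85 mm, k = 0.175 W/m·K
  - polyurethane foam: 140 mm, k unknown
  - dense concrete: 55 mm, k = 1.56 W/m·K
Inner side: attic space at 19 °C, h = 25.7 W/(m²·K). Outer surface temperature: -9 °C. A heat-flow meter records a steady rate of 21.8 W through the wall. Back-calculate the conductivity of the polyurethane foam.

Treating each layer as a thermal resistance in series:
R_inner film = 1/(h_i·A) = 1/(25.7×5.15) = 0.007555 K/W
R_gypsum plaster = L/(kA) = 0.085/(0.175×5.15) = 0.09431 K/W
R_dense concrete = L/(kA) = 0.055/(1.56×5.15) = 0.006846 K/W
Sum of known resistances R_other = 0.1087 K/W
Total R = ΔT/Q = 28/21.8 = 1.284 K/W
R_polyurethane foam = R_total − R_other = 1.176 K/W
k = L/(R·A) = 0.14/(1.176×5.15)

k ≈ 0.0231 W/(m·K)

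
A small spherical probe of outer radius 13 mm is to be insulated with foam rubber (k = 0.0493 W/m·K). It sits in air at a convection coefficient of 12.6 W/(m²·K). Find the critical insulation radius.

r_cr ≈ 7.83 mm

For a sphere r_cr = 2k/h = 2×0.0493/12.6
r_cr = 7.83 mm; since the bare radius (13 mm) is above r_cr, any added insulation will reduce heat loss.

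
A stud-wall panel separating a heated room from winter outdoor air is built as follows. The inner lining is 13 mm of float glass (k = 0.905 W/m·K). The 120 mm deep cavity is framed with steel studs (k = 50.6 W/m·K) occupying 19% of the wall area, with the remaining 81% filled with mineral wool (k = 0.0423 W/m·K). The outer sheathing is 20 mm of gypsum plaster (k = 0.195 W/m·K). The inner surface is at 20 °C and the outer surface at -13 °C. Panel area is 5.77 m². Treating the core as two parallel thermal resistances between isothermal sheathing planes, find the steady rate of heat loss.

Sheathing layers in series; stud and cavity paths in parallel between them.
R_inner = 0.013/(0.905×5.77) = 0.00249 K/W
R_stud  = 0.12/(50.6×0.19×5.77) = 0.002163 K/W
R_cav   = 0.12/(0.0423×0.81×5.77) = 0.607 K/W
1/R_core = 1/R_stud + 1/R_cav → R_core = 0.002156 K/W
R_outer = 0.02/(0.195×5.77) = 0.01778 K/W
R_total = 0.02242 K/W
Q = ΔT/R_total = 33/0.02242

Q ≈ 1470 W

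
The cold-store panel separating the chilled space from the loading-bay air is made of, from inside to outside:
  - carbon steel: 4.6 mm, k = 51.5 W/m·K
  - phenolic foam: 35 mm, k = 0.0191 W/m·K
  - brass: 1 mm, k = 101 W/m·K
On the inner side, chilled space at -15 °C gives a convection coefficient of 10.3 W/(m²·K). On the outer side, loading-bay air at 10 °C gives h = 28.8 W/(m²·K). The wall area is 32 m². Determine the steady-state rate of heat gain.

Using the resistance-network approach (series):
R_inner film = 1/(h_i·A) = 1/(10.3×32) = 0.003034 K/W
R_carbon steel = L/(kA) = 0.0046/(51.5×32) = 2.791×10^-6 K/W
R_phenolic foam = L/(kA) = 0.035/(0.0191×32) = 0.05726 K/W
R_brass = L/(kA) = 0.001/(101×32) = 3.094×10^-7 K/W
R_outer film = 1/(h_o·A) = 1/(28.8×32) = 0.001085 K/W
R_total = 0.06139 K/W
Q = ΔT / R_total = 25 / 0.06139

Q ≈ 407 W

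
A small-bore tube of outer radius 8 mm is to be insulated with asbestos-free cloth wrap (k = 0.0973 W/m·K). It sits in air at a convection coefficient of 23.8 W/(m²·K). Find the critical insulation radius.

r_cr ≈ 4.09 mm

For a cylinder r_cr = k/h = 0.0973/23.8
r_cr = 4.09 mm; since the bare radius (8 mm) is above r_cr, any added insulation will reduce heat loss.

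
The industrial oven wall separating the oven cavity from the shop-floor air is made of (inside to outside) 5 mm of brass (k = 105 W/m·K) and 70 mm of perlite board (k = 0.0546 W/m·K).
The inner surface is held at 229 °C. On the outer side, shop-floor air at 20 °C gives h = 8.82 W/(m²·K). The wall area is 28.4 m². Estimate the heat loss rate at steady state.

Treating each layer as a thermal resistance in series:
R_brass = L/(kA) = 0.005/(105×28.4) = 1.677×10^-6 K/W
R_perlite board = L/(kA) = 0.07/(0.0546×28.4) = 0.04514 K/W
R_outer film = 1/(h_o·A) = 1/(8.82×28.4) = 0.003992 K/W
R_total = 0.04914 K/W
Q = ΔT / R_total = 209 / 0.04914

Q ≈ 4250 W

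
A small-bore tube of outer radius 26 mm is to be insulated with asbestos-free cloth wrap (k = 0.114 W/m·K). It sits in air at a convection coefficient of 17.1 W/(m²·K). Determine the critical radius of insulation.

r_cr ≈ 6.67 mm

For a cylinder r_cr = k/h = 0.114/17.1
r_cr = 6.67 mm; since the bare radius (26 mm) is above r_cr, any added insulation will reduce heat loss.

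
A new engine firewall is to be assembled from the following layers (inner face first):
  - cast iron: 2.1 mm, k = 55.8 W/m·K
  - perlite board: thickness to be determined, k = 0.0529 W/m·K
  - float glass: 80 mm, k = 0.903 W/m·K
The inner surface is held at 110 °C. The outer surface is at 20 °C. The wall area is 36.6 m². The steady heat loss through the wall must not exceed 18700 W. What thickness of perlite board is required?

Model the wall as resistances in series:
R_cast iron = L/(kA) = 0.0021/(55.8×36.6) = 1.028×10^-6 K/W
R_float glass = L/(kA) = 0.08/(0.903×36.6) = 0.002421 K/W
Sum of the known resistances R_other = 0.002422 K/W
Required total resistance R_tot = ΔT/Q_allow = 90/18700 = 0.004813 K/W
R_perlite board = R_tot − R_other = 0.002391 K/W
L = R·k·A = 0.002391×0.0529×36.6

L ≈ 4.63 mm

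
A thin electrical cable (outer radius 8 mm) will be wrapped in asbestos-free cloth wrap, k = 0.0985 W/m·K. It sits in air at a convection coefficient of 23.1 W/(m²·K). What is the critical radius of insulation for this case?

r_cr ≈ 4.26 mm

For a cylinder r_cr = k/h = 0.0985/23.1
r_cr = 4.26 mm; since the bare radius (8 mm) is above r_cr, any added insulation will reduce heat loss.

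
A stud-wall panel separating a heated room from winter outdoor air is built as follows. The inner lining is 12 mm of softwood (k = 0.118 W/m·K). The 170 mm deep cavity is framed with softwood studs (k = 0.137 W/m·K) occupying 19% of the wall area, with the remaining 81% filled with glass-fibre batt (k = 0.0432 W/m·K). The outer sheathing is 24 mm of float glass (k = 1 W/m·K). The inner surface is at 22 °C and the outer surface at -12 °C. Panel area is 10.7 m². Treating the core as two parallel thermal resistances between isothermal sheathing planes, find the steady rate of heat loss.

Sheathing layers in series; stud and cavity paths in parallel between them.
R_inner = 0.012/(0.118×10.7) = 0.009504 K/W
R_stud  = 0.17/(0.137×0.19×10.7) = 0.6104 K/W
R_cav   = 0.17/(0.0432×0.81×10.7) = 0.454 K/W
1/R_core = 1/R_stud + 1/R_cav → R_core = 0.2604 K/W
R_outer = 0.024/(1×10.7) = 0.002243 K/W
R_total = 0.2721 K/W
Q = ΔT/R_total = 34/0.2721

Q ≈ 125 W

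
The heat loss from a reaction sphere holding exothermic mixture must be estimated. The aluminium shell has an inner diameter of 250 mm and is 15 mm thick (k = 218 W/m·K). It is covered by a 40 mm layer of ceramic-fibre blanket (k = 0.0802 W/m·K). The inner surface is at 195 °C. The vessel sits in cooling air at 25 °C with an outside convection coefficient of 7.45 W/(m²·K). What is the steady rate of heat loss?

For a spherical shell R = (1/r₁ − 1/r₂)/(4πk); film R = 1/(h·4πr²). In series:
R_aluminium shell = (1/0.125 − 1/0.14)/(4π×218) = 3.129×10^-4 K/W
R_ceramic-fibre blanket = (1/0.14 − 1/0.18)/(4π×0.0802) = 1.575 K/W
R_outer film = 1/(h·4πr_o²) = 1/(7.45×4π×0.18²) = 0.3297 K/W
R_total = 1.905 K/W
Q = ΔT/R_total = 170/1.905

Q ≈ 89.2 W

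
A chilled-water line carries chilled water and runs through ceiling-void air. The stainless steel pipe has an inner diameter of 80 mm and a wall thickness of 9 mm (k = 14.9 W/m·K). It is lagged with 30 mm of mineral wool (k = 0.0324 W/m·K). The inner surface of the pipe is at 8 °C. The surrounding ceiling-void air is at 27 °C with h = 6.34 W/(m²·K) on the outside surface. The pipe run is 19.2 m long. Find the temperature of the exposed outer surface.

T ≈ 24.7 °C

Treating each annulus and film as a series resistance:
R_stainless steel pipe wall = ln(49/40)/(2π×14.9×19.2) = 1.129×10^-4 K/W
R_mineral wool = ln(79/49)/(2π×0.0324×19.2) = 0.1222 K/W
R_outer film = 1/(h_o·2πr_oL) = 1/(6.34×2π×0.079×19.2) = 0.01655 K/W
R_total = 0.1389 K/W
Q = ΔT/R_total = 19/0.1389
Q = 137 W
T_interface = T_inner + Q·ΣR(inner→interface) = 8 + 137×0.1223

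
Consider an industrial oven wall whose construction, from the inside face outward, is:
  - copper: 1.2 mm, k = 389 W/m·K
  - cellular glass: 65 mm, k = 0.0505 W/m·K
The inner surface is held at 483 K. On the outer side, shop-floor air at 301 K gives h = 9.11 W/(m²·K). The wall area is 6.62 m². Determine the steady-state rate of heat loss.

Q ≈ 863 W

Model the wall as resistances in series:
R_copper = L/(kA) = 0.0012/(389×6.62) = 4.66×10^-7 K/W
R_cellular glass = L/(kA) = 0.065/(0.0505×6.62) = 0.1944 K/W
R_outer film = 1/(h_o·A) = 1/(9.11×6.62) = 0.01658 K/W
R_total = 0.211 K/W
Q = ΔT / R_total = 182 / 0.211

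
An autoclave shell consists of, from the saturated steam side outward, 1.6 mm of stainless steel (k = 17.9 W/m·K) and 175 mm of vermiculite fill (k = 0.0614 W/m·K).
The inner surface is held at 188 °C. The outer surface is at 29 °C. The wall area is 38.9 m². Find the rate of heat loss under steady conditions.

Q ≈ 2170 W

Model the wall as resistances in series:
R_stainless steel = L/(kA) = 0.0016/(17.9×38.9) = 2.298×10^-6 K/W
R_vermiculite fill = L/(kA) = 0.175/(0.0614×38.9) = 0.07327 K/W
R_total = 0.07327 K/W
Q = ΔT / R_total = 159 / 0.07327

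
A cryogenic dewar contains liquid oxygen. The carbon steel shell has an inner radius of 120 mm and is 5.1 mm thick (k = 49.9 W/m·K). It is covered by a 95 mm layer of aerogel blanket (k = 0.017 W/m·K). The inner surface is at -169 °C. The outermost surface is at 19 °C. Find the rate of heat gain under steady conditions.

Q ≈ 11.6 W

Radial (spherical) resistances in series:
R_carbon steel shell = (1/0.12 − 1/0.1251)/(4π×49.9) = 5.418×10^-4 K/W
R_aerogel blanket = (1/0.1251 − 1/0.2201)/(4π×0.017) = 16.15 K/W
R_total = 16.15 K/W
Q = ΔT/R_total = 188/16.15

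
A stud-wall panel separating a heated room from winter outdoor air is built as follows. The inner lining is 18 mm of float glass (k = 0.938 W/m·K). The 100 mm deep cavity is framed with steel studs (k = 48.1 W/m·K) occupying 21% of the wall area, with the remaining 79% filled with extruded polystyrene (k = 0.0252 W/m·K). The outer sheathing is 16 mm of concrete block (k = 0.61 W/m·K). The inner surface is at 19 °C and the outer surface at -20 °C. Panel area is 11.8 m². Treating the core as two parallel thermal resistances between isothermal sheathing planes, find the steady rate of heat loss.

Q ≈ 8320 W

Sheathing layers in series; stud and cavity paths in parallel between them.
R_inner = 0.018/(0.938×11.8) = 0.001626 K/W
R_stud  = 0.1/(48.1×0.21×11.8) = 8.39×10^-4 K/W
R_cav   = 0.1/(0.0252×0.79×11.8) = 0.4257 K/W
1/R_core = 1/R_stud + 1/R_cav → R_core = 8.373×10^-4 K/W
R_outer = 0.016/(0.61×11.8) = 0.002223 K/W
R_total = 0.004686 K/W
Q = ΔT/R_total = 39/0.004686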